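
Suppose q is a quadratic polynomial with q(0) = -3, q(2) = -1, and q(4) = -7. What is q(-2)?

-13

Write q(x) = ax^2 + bx + c. Substituting each data point gives a linear system:
  c = -3
  4a + 2b + c = -1
  16a + 4b + c = -7
Solving the system yields a = -1, b = 3, c = -3.
So q(x) = -x^2 + 3x - 3.
Then q(-2) = -13.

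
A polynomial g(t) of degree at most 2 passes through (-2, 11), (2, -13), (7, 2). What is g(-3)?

22

Write g(t) = at^2 + bt + c. Substituting each data point gives a linear system:
  4a - 2b + c = 11
  4a + 2b + c = -13
  49a + 7b + c = 2
Solving the system yields a = 1, b = -6, c = -5.
So g(t) = t² - 6t - 5.
Then g(-3) = 22.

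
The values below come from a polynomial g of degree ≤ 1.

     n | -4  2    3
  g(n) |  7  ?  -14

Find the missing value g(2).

-11

The 2 known points determine the degree-1 polynomial uniquely.
Write g(n) = an + b. Substituting each data point gives a linear system:
  -4a + b = 7
  3a + b = -14
Solving the system yields a = -3, b = -5.
So g(n) = -3n - 5.
Then g(2) = -11.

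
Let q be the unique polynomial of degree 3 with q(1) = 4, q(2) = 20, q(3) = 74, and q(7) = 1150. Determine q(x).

Using the Lagrange interpolation formula with nodes 1, 2, 3, 7:
  L_0(x) = (x - 2)(x - 3)(x - 7) / -12
  L_1(x) = (x - 1)(x - 3)(x - 7) / 5
  L_2(x) = (x - 1)(x - 2)(x - 7) / -8
  L_3(x) = (x - 1)(x - 2)(x - 3) / 120
Then q(x) = 4·L_0(x) + 20·L_1(x) + 74·L_2(x) + 1150·L_3(x).
Expanding and collecting terms gives q(x) = 4x^3 - 5x^2 + 3x + 2.
Check: q(1) = 4. ✓

q(x) = 4x^3 - 5x^2 + 3x + 2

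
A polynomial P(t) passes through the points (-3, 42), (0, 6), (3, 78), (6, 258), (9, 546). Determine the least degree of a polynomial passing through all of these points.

2

Forward differences of the values at t = -3, 0, 3, 6, 9:
  P  : 42  6  78  258  546
  Δ  : -36  72  180  288
  Δ^2: 108  108  108
  Δ^3: 0  0
  Δ^4: 0
The second differences are constant (108) and nonzero, while all higher differences vanish, so the minimal degree is 2.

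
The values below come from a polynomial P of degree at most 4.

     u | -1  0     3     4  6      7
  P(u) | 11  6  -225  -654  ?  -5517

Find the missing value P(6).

-3048

The 5 known points determine the degree-4 polynomial uniquely.
Write P(u) = au^4 + bu^3 + cu^2 + du + e. Substituting each data point gives a linear system:
  a - b + c - d + e = 11
  e = 6
  81a + 27b + 9c + 3d + e = -225
  256a + 64b + 16c + 4d + e = -654
  2401a + 343b + 49c + 7d + e = -5517
Solving the system yields a = -2, b = -2, c = 0, d = -5, e = 6.
So P(u) = -2u^4 - 2u^3 - 5u + 6.
Then P(6) = -3048.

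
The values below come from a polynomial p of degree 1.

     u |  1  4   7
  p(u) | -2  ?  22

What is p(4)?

On equispaced nodes a degree-1 polynomial has vanishing second forward difference, so
  p(1) - 2·p(4) + p(7) = 0.
Substituting the known values and solving for p(4):
  -2·p(4) = -20
  p(4) = 10.

10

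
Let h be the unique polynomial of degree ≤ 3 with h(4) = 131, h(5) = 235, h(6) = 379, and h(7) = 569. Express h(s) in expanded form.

h(s) = s^3 + 5s^2 - 2s - 5

Using the Lagrange interpolation formula with nodes 4, 5, 6, 7:
  L_0(s) = (s - 5)(s - 6)(s - 7) / -6
  L_1(s) = (s - 4)(s - 6)(s - 7) / 2
  L_2(s) = (s - 4)(s - 5)(s - 7) / -2
  L_3(s) = (s - 4)(s - 5)(s - 6) / 6
Then h(s) = 131·L_0(s) + 235·L_1(s) + 379·L_2(s) + 569·L_3(s).
Expanding and collecting terms gives h(s) = s^3 + 5s^2 - 2s - 5.
Check: h(6) = 379. ✓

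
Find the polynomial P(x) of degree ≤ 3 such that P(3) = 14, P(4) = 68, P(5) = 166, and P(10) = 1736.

Using the Lagrange interpolation formula with nodes 3, 4, 5, 10:
  L_0(x) = (x - 4)(x - 5)(x - 10) / -14
  L_1(x) = (x - 3)(x - 5)(x - 10) / 6
  L_2(x) = (x - 3)(x - 4)(x - 10) / -10
  L_3(x) = (x - 3)(x - 4)(x - 5) / 210
Then P(x) = 14·L_0(x) + 68·L_1(x) + 166·L_2(x) + 1736·L_3(x).
Expanding and collecting terms gives P(x) = 2x³ - 2x² - 6x - 4.
Check: P(3) = 14. ✓

P(x) = 2x^3 - 2x^2 - 6x - 4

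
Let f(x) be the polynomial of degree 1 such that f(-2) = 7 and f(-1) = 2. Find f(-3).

12

Write f(x) = ax + b. Substituting each data point gives a linear system:
  -2a + b = 7
  -a + b = 2
Solving the system yields a = -5, b = -3.
So f(x) = -5x - 3.
Then f(-3) = 12.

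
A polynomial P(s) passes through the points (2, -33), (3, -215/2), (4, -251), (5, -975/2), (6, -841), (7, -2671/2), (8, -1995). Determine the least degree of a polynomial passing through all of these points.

Forward differences of the values at s = 2, 3, 4, 5, 6, 7, 8:
  P  : -33  -215/2  -251  -975/2  -841  -2671/2  -1995
  Δ  : -149/2  -287/2  -473/2  -707/2  -989/2  -1319/2
  Δ^2: -69  -93  -117  -141  -165
  Δ^3: -24  -24  -24  -24
  Δ^4: 0  0  0
  Δ^5: 0  0
  Δ^6: 0
The third differences are constant (-24) and nonzero, while all higher differences vanish, so the minimal degree is 3.

3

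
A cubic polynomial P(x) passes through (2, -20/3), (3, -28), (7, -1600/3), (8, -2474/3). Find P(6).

-320

Write P(x) = ax^3 + bx^2 + cx + d. Substituting each data point gives a linear system:
  8a + 4b + 2c + d = -20/3
  27a + 9b + 3c + d = -28
  343a + 49b + 7c + d = -1600/3
  512a + 64b + 8c + d = -2474/3
Solving the system yields a = -2, b = 3, c = 5/3, d = -6.
So P(x) = -2x^3 + 3x^2 + (5/3)x - 6.
Then P(6) = -320.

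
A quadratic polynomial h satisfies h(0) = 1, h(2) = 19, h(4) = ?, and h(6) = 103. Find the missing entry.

53

The 3 known points determine the degree-2 polynomial uniquely.
Write h(n) = an^2 + bn + c. Substituting each data point gives a linear system:
  c = 1
  4a + 2b + c = 19
  36a + 6b + c = 103
Solving the system yields a = 2, b = 5, c = 1.
So h(n) = 2n² + 5n + 1.
Then h(4) = 53.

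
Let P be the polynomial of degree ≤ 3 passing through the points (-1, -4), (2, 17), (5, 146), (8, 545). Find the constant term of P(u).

Write P(u) = au^3 + bu^2 + cu + d. Substituting each data point gives a linear system:
  -a + b - c + d = -4
  8a + 4b + 2c + d = 17
  125a + 25b + 5c + d = 146
  512a + 64b + 8c + d = 545
Solving the system yields a = 1, b = 0, c = 4, d = 1.
So P(u) = u³ + 4u + 1.
The constant term is 1.

1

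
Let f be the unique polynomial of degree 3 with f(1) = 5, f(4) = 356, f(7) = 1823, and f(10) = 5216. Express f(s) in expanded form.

Using the Lagrange interpolation formula with nodes 1, 4, 7, 10:
  L_0(s) = (s - 4)(s - 7)(s - 10) / -162
  L_1(s) = (s - 1)(s - 7)(s - 10) / 54
  L_2(s) = (s - 1)(s - 4)(s - 10) / -54
  L_3(s) = (s - 1)(s - 4)(s - 7) / 162
Then f(s) = 5·L_0(s) + 356·L_1(s) + 1823·L_2(s) + 5216·L_3(s).
Expanding and collecting terms gives f(s) = 5s³ + 2s² + 2s - 4.
Check: f(7) = 1823. ✓

f(s) = 5s^3 + 2s^2 + 2s - 4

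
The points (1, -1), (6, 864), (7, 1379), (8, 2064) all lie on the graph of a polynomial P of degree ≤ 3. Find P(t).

Write P(t) = at^3 + bt^2 + ct + d. Substituting each data point gives a linear system:
  a + b + c + d = -1
  216a + 36b + 6c + d = 864
  343a + 49b + 7c + d = 1379
  512a + 64b + 8c + d = 2064
Solving the system yields a = 4, b = 1, c = -6, d = 0.
So P(t) = 4t³ + t² - 6t.
Check: P(6) = 864. ✓

P(t) = 4t^3 + t^2 - 6t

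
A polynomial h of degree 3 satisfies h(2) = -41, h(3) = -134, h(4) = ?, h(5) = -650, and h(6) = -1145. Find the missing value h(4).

-325

On equispaced nodes a degree-3 polynomial has vanishing fourth forward difference, so
  h(2) - 4·h(3) + 6·h(4) - 4·h(5) + h(6) = 0.
Substituting the known values and solving for h(4):
  6·h(4) = -1950
  h(4) = -325.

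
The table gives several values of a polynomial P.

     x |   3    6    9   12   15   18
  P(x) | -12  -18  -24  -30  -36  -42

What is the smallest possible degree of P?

Forward differences of the values at x = 3, 6, 9, 12, 15, 18:
  P  : -12  -18  -24  -30  -36  -42
  Δ  : -6  -6  -6  -6  -6
  Δ^2: 0  0  0  0
  Δ^3: 0  0  0
  Δ^4: 0  0
  Δ^5: 0
The first differences are constant (-6) and nonzero, while all higher differences vanish, so the minimal degree is 1.

1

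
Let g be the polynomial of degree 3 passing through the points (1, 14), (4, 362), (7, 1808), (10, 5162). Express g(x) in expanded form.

g(x) = 5x^3 + x^2 + 6x + 2

Write g(x) = ax^3 + bx^2 + cx + d. Substituting each data point gives a linear system:
  a + b + c + d = 14
  64a + 16b + 4c + d = 362
  343a + 49b + 7c + d = 1808
  1000a + 100b + 10c + d = 5162
Solving the system yields a = 5, b = 1, c = 6, d = 2.
So g(x) = 5x^3 + x^2 + 6x + 2.
Check: g(4) = 362. ✓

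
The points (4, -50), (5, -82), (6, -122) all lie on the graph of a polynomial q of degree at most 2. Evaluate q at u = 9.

Write q(u) = au^2 + bu + c. Substituting each data point gives a linear system:
  16a + 4b + c = -50
  25a + 5b + c = -82
  36a + 6b + c = -122
Solving the system yields a = -4, b = 4, c = -2.
So q(u) = -4u² + 4u - 2.
Then q(9) = -290.

-290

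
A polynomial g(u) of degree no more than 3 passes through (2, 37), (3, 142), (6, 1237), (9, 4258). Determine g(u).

g(u) = 6u^3 - u^2 - 4u + 1

Write g(u) = au^3 + bu^2 + cu + d. Substituting each data point gives a linear system:
  8a + 4b + 2c + d = 37
  27a + 9b + 3c + d = 142
  216a + 36b + 6c + d = 1237
  729a + 81b + 9c + d = 4258
Solving the system yields a = 6, b = -1, c = -4, d = 1.
So g(u) = 6u³ - u² - 4u + 1.
Check: g(6) = 1237. ✓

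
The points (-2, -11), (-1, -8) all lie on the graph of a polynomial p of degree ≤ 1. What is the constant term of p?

-5

Write p(s) = as + b. Substituting each data point gives a linear system:
  -2a + b = -11
  -a + b = -8
Solving the system yields a = 3, b = -5.
So p(s) = 3s - 5.
The constant term is -5.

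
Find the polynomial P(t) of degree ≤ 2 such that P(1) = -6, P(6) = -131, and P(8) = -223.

P(t) = -3t^2 - 4t + 1

Write P(t) = at^2 + bt + c. Substituting each data point gives a linear system:
  a + b + c = -6
  36a + 6b + c = -131
  64a + 8b + c = -223
Solving the system yields a = -3, b = -4, c = 1.
So P(t) = -3t² - 4t + 1.
Check: P(6) = -131. ✓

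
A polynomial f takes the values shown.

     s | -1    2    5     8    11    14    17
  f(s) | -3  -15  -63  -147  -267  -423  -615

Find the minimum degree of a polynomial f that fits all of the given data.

2

Forward differences of the values at s = -1, 2, 5, 8, 11, 14, 17:
  f  : -3  -15  -63  -147  -267  -423  -615
  Δ  : -12  -48  -84  -120  -156  -192
  Δ^2: -36  -36  -36  -36  -36
  Δ^3: 0  0  0  0
  Δ^4: 0  0  0
  Δ^5: 0  0
  Δ^6: 0
The second differences are constant (-36) and nonzero, while all higher differences vanish, so the minimal degree is 2.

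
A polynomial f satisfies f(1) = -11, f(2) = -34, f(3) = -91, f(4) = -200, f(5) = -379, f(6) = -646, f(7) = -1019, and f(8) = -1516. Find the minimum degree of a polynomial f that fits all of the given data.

3

Forward differences of the values at u = 1, 2, 3, 4, 5, 6, 7, 8:
  f  : -11  -34  -91  -200  -379  -646  -1019  -1516
  Δ  : -23  -57  -109  -179  -267  -373  -497
  Δ^2: -34  -52  -70  -88  -106  -124
  Δ^3: -18  -18  -18  -18  -18
  Δ^4: 0  0  0  0
  Δ^5: 0  0  0
  Δ^6: 0  0
  Δ^7: 0
The third differences are constant (-18) and nonzero, while all higher differences vanish, so the minimal degree is 3.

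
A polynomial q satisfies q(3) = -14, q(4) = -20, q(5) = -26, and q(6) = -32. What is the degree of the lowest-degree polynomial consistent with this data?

Divided differences on the nodes 3, 4, 5, 6:
  order 0: -14  -20  -26  -32
  order 1: -6  -6  -6
  order 2: 0  0
  order 3: 0
The order-1 divided differences are all -6 (nonzero) and every higher order vanishes, so the data lies on a polynomial of degree exactly 1.

1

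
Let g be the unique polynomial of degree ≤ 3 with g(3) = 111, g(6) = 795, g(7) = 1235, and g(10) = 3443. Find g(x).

Write g(x) = ax^3 + bx^2 + cx + d. Substituting each data point gives a linear system:
  27a + 9b + 3c + d = 111
  216a + 36b + 6c + d = 795
  343a + 49b + 7c + d = 1235
  1000a + 100b + 10c + d = 3443
Solving the system yields a = 3, b = 5, c = -6, d = 3.
So g(x) = 3x^3 + 5x^2 - 6x + 3.
Check: g(10) = 3443. ✓

g(x) = 3x^3 + 5x^2 - 6x + 3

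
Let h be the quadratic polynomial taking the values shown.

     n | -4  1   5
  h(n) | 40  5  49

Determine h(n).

Using the Lagrange interpolation formula with nodes -4, 1, 5:
  L_0(n) = (n - 1)(n - 5) / 45
  L_1(n) = (n + 4)(n - 5) / -20
  L_2(n) = (n + 4)(n - 1) / 36
Then h(n) = 40·L_0(n) + 5·L_1(n) + 49·L_2(n).
Expanding and collecting terms gives h(n) = 2n^2 - n + 4.
Check: h(5) = 49. ✓

h(n) = 2n^2 - n + 4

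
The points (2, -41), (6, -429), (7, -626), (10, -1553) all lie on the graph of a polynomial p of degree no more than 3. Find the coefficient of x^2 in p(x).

-5

Write p(x) = ax^3 + bx^2 + cx + d. Substituting each data point gives a linear system:
  8a + 4b + 2c + d = -41
  216a + 36b + 6c + d = -429
  343a + 49b + 7c + d = -626
  1000a + 100b + 10c + d = -1553
Solving the system yields a = -1, b = -5, c = -5, d = -3.
So p(x) = -x³ - 5x² - 5x - 3.
The coefficient of x^2 is -5.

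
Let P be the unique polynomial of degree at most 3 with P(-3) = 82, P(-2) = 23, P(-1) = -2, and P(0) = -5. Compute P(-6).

Using the Lagrange interpolation formula with nodes -3, -2, -1, 0:
  L_0(s) = (s + 2)(s + 1)s / -6
  L_1(s) = (s + 3)(s + 1)s / 2
  L_2(s) = (s + 3)(s + 2)s / -2
  L_3(s) = (s + 3)(s + 2)(s + 1) / 6
Then P(s) = 82·L_0(s) + 23·L_1(s) - 2·L_2(s) - 5·L_3(s).
Expanding and collecting terms gives P(s) = -2s^3 + 5s^2 + 4s - 5.
Evaluating at s = -6: P(-6) = 583.

583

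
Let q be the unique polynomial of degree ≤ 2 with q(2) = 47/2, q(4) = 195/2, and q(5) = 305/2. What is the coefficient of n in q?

1

Write q(n) = an^2 + bn + c. Substituting each data point gives a linear system:
  4a + 2b + c = 47/2
  16a + 4b + c = 195/2
  25a + 5b + c = 305/2
Solving the system yields a = 6, b = 1, c = -5/2.
So q(n) = 6n² + n - 5/2.
The coefficient of n is 1.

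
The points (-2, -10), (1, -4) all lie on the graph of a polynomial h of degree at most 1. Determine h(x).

h(x) = 2x - 6

Write h(x) = ax + b. Substituting each data point gives a linear system:
  -2a + b = -10
  a + b = -4
Solving the system yields a = 2, b = -6.
So h(x) = 2x - 6.
Check: h(1) = -4. ✓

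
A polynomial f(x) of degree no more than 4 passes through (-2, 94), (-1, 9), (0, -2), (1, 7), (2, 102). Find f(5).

Forward differences of the values at x = -2, -1, 0, 1, 2:
  f  : 94  9  -2  7  102
  Δ  : -85  -11  9  95
  Δ^2: 74  20  86
  Δ^3: -54  66
  Δ^4: 120
The fourth differences are constant, confirming degree 4.
Interpolating (Newton forward form) and evaluating at x = 5 gives f(5) = 3363.

3363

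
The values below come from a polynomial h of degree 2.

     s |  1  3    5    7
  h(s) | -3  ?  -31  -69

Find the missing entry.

-9

The 3 known points determine the degree-2 polynomial uniquely.
Write h(s) = as^2 + bs + c. Substituting each data point gives a linear system:
  a + b + c = -3
  25a + 5b + c = -31
  49a + 7b + c = -69
Solving the system yields a = -2, b = 5, c = -6.
So h(s) = -2s^2 + 5s - 6.
Then h(3) = -9.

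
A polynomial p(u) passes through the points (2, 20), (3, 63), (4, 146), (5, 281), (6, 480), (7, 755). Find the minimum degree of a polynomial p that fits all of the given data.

Forward differences of the values at u = 2, 3, 4, 5, 6, 7:
  p  : 20  63  146  281  480  755
  Δ  : 43  83  135  199  275
  Δ^2: 40  52  64  76
  Δ^3: 12  12  12
  Δ^4: 0  0
  Δ^5: 0
The third differences are constant (12) and nonzero, while all higher differences vanish, so the minimal degree is 3.

3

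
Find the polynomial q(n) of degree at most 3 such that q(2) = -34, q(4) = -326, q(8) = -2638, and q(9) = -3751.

q(n) = -5n^3 - 2n^2 + 6n + 2

Write q(n) = an^3 + bn^2 + cn + d. Substituting each data point gives a linear system:
  8a + 4b + 2c + d = -34
  64a + 16b + 4c + d = -326
  512a + 64b + 8c + d = -2638
  729a + 81b + 9c + d = -3751
Solving the system yields a = -5, b = -2, c = 6, d = 2.
So q(n) = -5n³ - 2n² + 6n + 2.
Check: q(9) = -3751. ✓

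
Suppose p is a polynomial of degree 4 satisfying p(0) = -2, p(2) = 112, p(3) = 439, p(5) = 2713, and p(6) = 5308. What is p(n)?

p(n) = 3n^4 + 6n^3 + 3n^2 + 3n - 2

Write p(n) = an^4 + bn^3 + cn^2 + dn + e. Substituting each data point gives a linear system:
  e = -2
  16a + 8b + 4c + 2d + e = 112
  81a + 27b + 9c + 3d + e = 439
  625a + 125b + 25c + 5d + e = 2713
  1296a + 216b + 36c + 6d + e = 5308
Solving the system yields a = 3, b = 6, c = 3, d = 3, e = -2.
So p(n) = 3n^4 + 6n^3 + 3n^2 + 3n - 2.
Check: p(3) = 439. ✓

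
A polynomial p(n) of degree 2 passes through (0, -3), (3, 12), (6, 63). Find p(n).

Using the Lagrange interpolation formula with nodes 0, 3, 6:
  L_0(n) = (n - 3)(n - 6) / 18
  L_1(n) = n(n - 6) / -9
  L_2(n) = n(n - 3) / 18
Then p(n) = -3·L_0(n) + 12·L_1(n) + 63·L_2(n).
Expanding and collecting terms gives p(n) = 2n^2 - n - 3.
Check: p(6) = 63. ✓

p(n) = 2n^2 - n - 3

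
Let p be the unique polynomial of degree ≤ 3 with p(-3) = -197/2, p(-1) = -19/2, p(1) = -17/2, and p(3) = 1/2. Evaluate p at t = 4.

Using the Lagrange interpolation formula with nodes -3, -1, 1, 3:
  L_0(t) = (t + 1)(t - 1)(t - 3) / -48
  L_1(t) = (t + 3)(t - 1)(t - 3) / 16
  L_2(t) = (t + 3)(t + 1)(t - 3) / -16
  L_3(t) = (t + 3)(t + 1)(t - 1) / 48
Then p(t) = -197/2·L_0(t) - 19/2·L_1(t) - 17/2·L_2(t) + 1/2·L_3(t).
Expanding and collecting terms gives p(t) = 2t^3 - 5t^2 - (3/2)t - 4.
Evaluating at t = 4: p(4) = 38.

38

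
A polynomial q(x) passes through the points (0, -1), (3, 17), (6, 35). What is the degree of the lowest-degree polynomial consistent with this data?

1

Forward differences of the values at x = 0, 3, 6:
  q  : -1  17  35
  Δ  : 18  18
  Δ^2: 0
The first differences are constant (18) and nonzero, while all higher differences vanish, so the minimal degree is 1.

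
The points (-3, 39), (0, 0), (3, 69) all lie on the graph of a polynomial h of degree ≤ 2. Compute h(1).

11

Write h(x) = ax^2 + bx + c. Substituting each data point gives a linear system:
  9a - 3b + c = 39
  c = 0
  9a + 3b + c = 69
Solving the system yields a = 6, b = 5, c = 0.
So h(x) = 6x^2 + 5x.
Then h(1) = 11.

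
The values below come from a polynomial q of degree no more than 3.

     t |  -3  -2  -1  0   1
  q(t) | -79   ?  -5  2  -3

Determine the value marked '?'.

On equispaced nodes a degree-3 polynomial has vanishing fourth forward difference, so
  q(-3) - 4·q(-2) + 6·q(-1) - 4·q(0) + q(1) = 0.
Substituting the known values and solving for q(-2):
  -4·q(-2) = 120
  q(-2) = -30.

-30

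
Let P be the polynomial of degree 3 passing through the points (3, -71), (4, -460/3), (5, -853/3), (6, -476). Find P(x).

Using the Lagrange interpolation formula with nodes 3, 4, 5, 6:
  L_0(x) = (x - 4)(x - 5)(x - 6) / -6
  L_1(x) = (x - 3)(x - 5)(x - 6) / 2
  L_2(x) = (x - 3)(x - 4)(x - 6) / -2
  L_3(x) = (x - 3)(x - 4)(x - 5) / 6
Then P(x) = -71·L_0(x) - 460/3·L_1(x) - 853/3·L_2(x) - 476·L_3(x).
Expanding and collecting terms gives P(x) = -2x³ - (1/3)x² - 6x + 4.
Check: P(5) = -853/3. ✓

P(x) = -2x^3 - (1/3)x^2 - 6x + 4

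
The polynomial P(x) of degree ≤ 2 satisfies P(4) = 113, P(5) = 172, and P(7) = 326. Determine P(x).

P(x) = 6x^2 + 5x - 3

Using the Lagrange interpolation formula with nodes 4, 5, 7:
  L_0(x) = (x - 5)(x - 7) / 3
  L_1(x) = (x - 4)(x - 7) / -2
  L_2(x) = (x - 4)(x - 5) / 6
Then P(x) = 113·L_0(x) + 172·L_1(x) + 326·L_2(x).
Expanding and collecting terms gives P(x) = 6x² + 5x - 3.
Check: P(4) = 113. ✓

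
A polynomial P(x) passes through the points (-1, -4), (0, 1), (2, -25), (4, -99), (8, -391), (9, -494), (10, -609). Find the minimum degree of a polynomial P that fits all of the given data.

2

Divided differences on the nodes -1, 0, 2, 4, 8, 9, 10:
  order 0: -4  1  -25  -99  -391  -494  -609
  order 1: 5  -13  -37  -73  -103  -115
  order 2: -6  -6  -6  -6  -6
  order 3: 0  0  0  0
  order 4: 0  0  0
  order 5: 0  0
  order 6: 0
The order-2 divided differences are all -6 (nonzero) and every higher order vanishes, so the data lies on a polynomial of degree exactly 2.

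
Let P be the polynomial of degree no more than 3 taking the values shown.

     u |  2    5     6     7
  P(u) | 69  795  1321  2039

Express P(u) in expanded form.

Write P(u) = au^3 + bu^2 + cu + d. Substituting each data point gives a linear system:
  8a + 4b + 2c + d = 69
  125a + 25b + 5c + d = 795
  216a + 36b + 6c + d = 1321
  343a + 49b + 7c + d = 2039
Solving the system yields a = 5, b = 6, c = 5, d = -5.
So P(u) = 5u³ + 6u² + 5u - 5.
Check: P(6) = 1321. ✓

P(u) = 5u^3 + 6u^2 + 5u - 5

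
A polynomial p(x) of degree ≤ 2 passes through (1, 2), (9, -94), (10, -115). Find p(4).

-19

Write p(x) = ax^2 + bx + c. Substituting each data point gives a linear system:
  a + b + c = 2
  81a + 9b + c = -94
  100a + 10b + c = -115
Solving the system yields a = -1, b = -2, c = 5.
So p(x) = -x^2 - 2x + 5.
Then p(4) = -19.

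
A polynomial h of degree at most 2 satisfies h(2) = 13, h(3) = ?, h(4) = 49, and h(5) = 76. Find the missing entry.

28

The 3 known points determine the degree-2 polynomial uniquely.
Write h(u) = au^2 + bu + c. Substituting each data point gives a linear system:
  4a + 2b + c = 13
  16a + 4b + c = 49
  25a + 5b + c = 76
Solving the system yields a = 3, b = 0, c = 1.
So h(u) = 3u^2 + 1.
Then h(3) = 28.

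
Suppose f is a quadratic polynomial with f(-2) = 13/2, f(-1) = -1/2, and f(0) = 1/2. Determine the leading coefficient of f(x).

Write f(x) = ax^2 + bx + c. Substituting each data point gives a linear system:
  4a - 2b + c = 13/2
  a - b + c = -1/2
  c = 1/2
Solving the system yields a = 4, b = 5, c = 1/2.
So f(x) = 4x^2 + 5x + 1/2.
The leading coefficient is 4.

4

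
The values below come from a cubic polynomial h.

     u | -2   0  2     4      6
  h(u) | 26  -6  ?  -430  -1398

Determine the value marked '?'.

The 4 known points determine the degree-3 polynomial uniquely.
Write h(u) = au^3 + bu^2 + cu + d. Substituting each data point gives a linear system:
  -8a + 4b - 2c + d = 26
  d = -6
  64a + 16b + 4c + d = -430
  216a + 36b + 6c + d = -1398
Solving the system yields a = -6, b = -3, c = 2, d = -6.
So h(u) = -6u^3 - 3u^2 + 2u - 6.
Then h(2) = -62.

-62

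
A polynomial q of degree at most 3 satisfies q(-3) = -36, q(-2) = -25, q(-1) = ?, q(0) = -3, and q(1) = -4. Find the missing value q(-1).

-12

The 4 known points determine the degree-3 polynomial uniquely.
Write q(x) = ax^3 + bx^2 + cx + d. Substituting each data point gives a linear system:
  -27a + 9b - 3c + d = -36
  -8a + 4b - 2c + d = -25
  d = -3
  a + b + c + d = -4
Solving the system yields a = -1, b = -5, c = 5, d = -3.
So q(x) = -x³ - 5x² + 5x - 3.
Then q(-1) = -12.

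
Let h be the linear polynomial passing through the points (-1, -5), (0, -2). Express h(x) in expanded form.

Write h(x) = ax + b. Substituting each data point gives a linear system:
  -a + b = -5
  b = -2
Solving the system yields a = 3, b = -2.
So h(x) = 3x - 2.
Check: h(0) = -2. ✓

h(x) = 3x - 2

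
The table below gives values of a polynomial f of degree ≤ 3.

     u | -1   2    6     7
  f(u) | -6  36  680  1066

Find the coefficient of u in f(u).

Write f(u) = au^3 + bu^2 + cu + d. Substituting each data point gives a linear system:
  -a + b - c + d = -6
  8a + 4b + 2c + d = 36
  216a + 36b + 6c + d = 680
  343a + 49b + 7c + d = 1066
Solving the system yields a = 3, b = 0, c = 5, d = 2.
So f(u) = 3u³ + 5u + 2.
The coefficient of u is 5.

5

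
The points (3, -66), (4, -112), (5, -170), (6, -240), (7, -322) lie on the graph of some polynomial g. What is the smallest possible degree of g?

2

Forward differences of the values at s = 3, 4, 5, 6, 7:
  g  : -66  -112  -170  -240  -322
  Δ  : -46  -58  -70  -82
  Δ^2: -12  -12  -12
  Δ^3: 0  0
  Δ^4: 0
The second differences are constant (-12) and nonzero, while all higher differences vanish, so the minimal degree is 2.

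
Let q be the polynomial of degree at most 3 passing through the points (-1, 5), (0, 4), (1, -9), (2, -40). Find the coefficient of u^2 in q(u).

Write q(u) = au^3 + bu^2 + cu + d. Substituting each data point gives a linear system:
  -a + b - c + d = 5
  d = 4
  a + b + c + d = -9
  8a + 4b + 2c + d = -40
Solving the system yields a = -1, b = -6, c = -6, d = 4.
So q(u) = -u^3 - 6u^2 - 6u + 4.
The coefficient of u^2 is -6.

-6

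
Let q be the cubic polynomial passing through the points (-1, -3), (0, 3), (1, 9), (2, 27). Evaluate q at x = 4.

147

Write q(x) = ax^3 + bx^2 + cx + d. Substituting each data point gives a linear system:
  -a + b - c + d = -3
  d = 3
  a + b + c + d = 9
  8a + 4b + 2c + d = 27
Solving the system yields a = 2, b = 0, c = 4, d = 3.
So q(x) = 2x³ + 4x + 3.
Then q(4) = 147.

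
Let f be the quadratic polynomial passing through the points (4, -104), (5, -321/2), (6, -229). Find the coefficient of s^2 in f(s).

-6

Write f(s) = as^2 + bs + c. Substituting each data point gives a linear system:
  16a + 4b + c = -104
  25a + 5b + c = -321/2
  36a + 6b + c = -229
Solving the system yields a = -6, b = -5/2, c = 2.
So f(s) = -6s^2 - (5/2)s + 2.
The leading coefficient is -6.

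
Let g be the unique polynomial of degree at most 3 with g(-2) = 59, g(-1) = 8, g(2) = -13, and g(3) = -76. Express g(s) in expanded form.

Write g(s) = as^3 + bs^2 + cs + d. Substituting each data point gives a linear system:
  -8a + 4b - 2c + d = 59
  -a + b - c + d = 8
  8a + 4b + 2c + d = -13
  27a + 9b + 3c + d = -76
Solving the system yields a = -5, b = 6, c = 2, d = -1.
So g(s) = -5s^3 + 6s^2 + 2s - 1.
Check: g(3) = -76. ✓

g(s) = -5s^3 + 6s^2 + 2s - 1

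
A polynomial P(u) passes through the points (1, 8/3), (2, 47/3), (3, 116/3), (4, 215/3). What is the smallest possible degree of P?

2

Forward differences of the values at u = 1, 2, 3, 4:
  P  : 8/3  47/3  116/3  215/3
  Δ  : 13  23  33
  Δ^2: 10  10
  Δ^3: 0
The second differences are constant (10) and nonzero, while all higher differences vanish, so the minimal degree is 2.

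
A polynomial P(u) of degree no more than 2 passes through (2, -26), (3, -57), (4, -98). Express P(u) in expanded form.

Using the Lagrange interpolation formula with nodes 2, 3, 4:
  L_0(u) = (u - 3)(u - 4) / 2
  L_1(u) = (u - 2)(u - 4) / -1
  L_2(u) = (u - 2)(u - 3) / 2
Then P(u) = -26·L_0(u) - 57·L_1(u) - 98·L_2(u).
Expanding and collecting terms gives P(u) = -5u² - 6u + 6.
Check: P(3) = -57. ✓

P(u) = -5u^2 - 6u + 6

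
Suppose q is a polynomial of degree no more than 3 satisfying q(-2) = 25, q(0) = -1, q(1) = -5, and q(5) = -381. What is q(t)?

Write q(t) = at^3 + bt^2 + ct + d. Substituting each data point gives a linear system:
  -8a + 4b - 2c + d = 25
  d = -1
  a + b + c + d = -5
  125a + 25b + 5c + d = -381
Solving the system yields a = -3, b = 0, c = -1, d = -1.
So q(t) = -3t^3 - t - 1.
Check: q(-2) = 25. ✓

q(t) = -3t^3 - t - 1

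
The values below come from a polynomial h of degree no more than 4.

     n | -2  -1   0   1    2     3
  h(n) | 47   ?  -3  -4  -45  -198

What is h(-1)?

On equispaced nodes a degree-4 polynomial has vanishing fifth forward difference, so
  - h(-2) + 5·h(-1) - 10·h(0) + 10·h(1) - 5·h(2) + h(3) = 0.
Substituting the known values and solving for h(-1):
  5·h(-1) = 30
  h(-1) = 6.

6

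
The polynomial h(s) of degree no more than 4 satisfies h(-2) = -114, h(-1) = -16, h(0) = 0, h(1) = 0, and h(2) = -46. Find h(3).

Using the Lagrange interpolation formula with nodes -2, -1, 0, 1, 2:
  L_0(s) = (s + 1)s(s - 1)(s - 2) / 24
  L_1(s) = (s + 2)s(s - 1)(s - 2) / -6
  L_2(s) = (s + 2)(s + 1)(s - 1)(s - 2) / 4
  L_3(s) = (s + 2)(s + 1)s(s - 2) / -6
  L_4(s) = (s + 2)(s + 1)s(s - 1) / 24
Then h(s) = -114·L_0(s) - 16·L_1(s) + 0·L_2(s) + 0·L_3(s) - 46·L_4(s).
Expanding and collecting terms gives h(s) = -4s⁴ + 3s³ - 4s² + 5s.
Evaluating at s = 3: h(3) = -264.

-264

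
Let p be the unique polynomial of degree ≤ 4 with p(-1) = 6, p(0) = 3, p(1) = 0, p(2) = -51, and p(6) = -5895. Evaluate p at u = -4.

Write p(u) = au^4 + bu^3 + cu^2 + du + e. Substituting each data point gives a linear system:
  a - b + c - d + e = 6
  e = 3
  a + b + c + d + e = 0
  16a + 8b + 4c + 2d + e = -51
  1296a + 216b + 36c + 6d + e = -5895
Solving the system yields a = -5, b = 2, c = 5, d = -5, e = 3.
So p(u) = -5u^4 + 2u^3 + 5u^2 - 5u + 3.
Then p(-4) = -1305.

-1305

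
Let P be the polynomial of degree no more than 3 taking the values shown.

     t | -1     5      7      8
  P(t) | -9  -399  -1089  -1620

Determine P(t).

Using the Lagrange interpolation formula with nodes -1, 5, 7, 8:
  L_0(t) = (t - 5)(t - 7)(t - 8) / -432
  L_1(t) = (t + 1)(t - 7)(t - 8) / 36
  L_2(t) = (t + 1)(t - 5)(t - 8) / -16
  L_3(t) = (t + 1)(t - 5)(t - 7) / 27
Then P(t) = -9·L_0(t) - 399·L_1(t) - 1089·L_2(t) - 1620·L_3(t).
Expanding and collecting terms gives P(t) = -3t^3 - 2t^2 + 6t - 4.
Check: P(-1) = -9. ✓

P(t) = -3t^3 - 2t^2 + 6t - 4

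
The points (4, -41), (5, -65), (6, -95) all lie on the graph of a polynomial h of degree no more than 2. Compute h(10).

Forward differences of the values at u = 4, 5, 6:
  h  : -41  -65  -95
  Δ  : -24  -30
  Δ^2: -6
The second differences are constant, confirming degree 2.
Interpolating (Newton forward form) and evaluating at u = 10 gives h(10) = -275.

-275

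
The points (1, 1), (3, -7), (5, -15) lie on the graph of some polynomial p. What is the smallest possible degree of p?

1

Forward differences of the values at x = 1, 3, 5:
  p  : 1  -7  -15
  Δ  : -8  -8
  Δ^2: 0
The first differences are constant (-8) and nonzero, while all higher differences vanish, so the minimal degree is 1.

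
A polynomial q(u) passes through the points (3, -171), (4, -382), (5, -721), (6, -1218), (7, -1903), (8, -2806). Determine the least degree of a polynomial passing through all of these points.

3

Forward differences of the values at u = 3, 4, 5, 6, 7, 8:
  q  : -171  -382  -721  -1218  -1903  -2806
  Δ  : -211  -339  -497  -685  -903
  Δ^2: -128  -158  -188  -218
  Δ^3: -30  -30  -30
  Δ^4: 0  0
  Δ^5: 0
The third differences are constant (-30) and nonzero, while all higher differences vanish, so the minimal degree is 3.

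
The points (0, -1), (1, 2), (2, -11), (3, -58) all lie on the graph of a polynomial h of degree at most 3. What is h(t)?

h(t) = -3t^3 + t^2 + 5t - 1

Write h(t) = at^3 + bt^2 + ct + d. Substituting each data point gives a linear system:
  d = -1
  a + b + c + d = 2
  8a + 4b + 2c + d = -11
  27a + 9b + 3c + d = -58
Solving the system yields a = -3, b = 1, c = 5, d = -1.
So h(t) = -3t^3 + t^2 + 5t - 1.
Check: h(0) = -1. ✓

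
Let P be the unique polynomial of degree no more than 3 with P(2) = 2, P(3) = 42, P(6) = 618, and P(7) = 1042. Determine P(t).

P(t) = 4t^3 - 6t^2 - 6t + 6

Write P(t) = at^3 + bt^2 + ct + d. Substituting each data point gives a linear system:
  8a + 4b + 2c + d = 2
  27a + 9b + 3c + d = 42
  216a + 36b + 6c + d = 618
  343a + 49b + 7c + d = 1042
Solving the system yields a = 4, b = -6, c = -6, d = 6.
So P(t) = 4t^3 - 6t^2 - 6t + 6.
Check: P(7) = 1042. ✓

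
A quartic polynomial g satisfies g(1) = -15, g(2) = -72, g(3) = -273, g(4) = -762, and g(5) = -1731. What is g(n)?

Using the Lagrange interpolation formula with nodes 1, 2, 3, 4, 5:
  L_0(n) = (n - 2)(n - 3)(n - 4)(n - 5) / 24
  L_1(n) = (n - 1)(n - 3)(n - 4)(n - 5) / -6
  L_2(n) = (n - 1)(n - 2)(n - 4)(n - 5) / 4
  L_3(n) = (n - 1)(n - 2)(n - 3)(n - 5) / -6
  L_4(n) = (n - 1)(n - 2)(n - 3)(n - 4) / 24
Then g(n) = -15·L_0(n) - 72·L_1(n) - 273·L_2(n) - 762·L_3(n) - 1731·L_4(n).
Expanding and collecting terms gives g(n) = -2n^4 - 4n^3 + 2n^2 - 5n - 6.
Check: g(1) = -15. ✓

g(n) = -2n^4 - 4n^3 + 2n^2 - 5n - 6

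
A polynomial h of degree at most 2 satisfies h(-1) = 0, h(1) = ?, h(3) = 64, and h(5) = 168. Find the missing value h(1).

8

On equispaced nodes a degree-2 polynomial has vanishing third forward difference, so
  - h(-1) + 3·h(1) - 3·h(3) + h(5) = 0.
Substituting the known values and solving for h(1):
  3·h(1) = 24
  h(1) = 8.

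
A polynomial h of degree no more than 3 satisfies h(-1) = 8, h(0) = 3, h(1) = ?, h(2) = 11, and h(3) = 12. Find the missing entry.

6

The 4 known points determine the degree-3 polynomial uniquely.
Write h(t) = at^3 + bt^2 + ct + d. Substituting each data point gives a linear system:
  -a + b - c + d = 8
  d = 3
  8a + 4b + 2c + d = 11
  27a + 9b + 3c + d = 12
Solving the system yields a = -1, b = 4, c = 0, d = 3.
So h(t) = -t³ + 4t² + 3.
Then h(1) = 6.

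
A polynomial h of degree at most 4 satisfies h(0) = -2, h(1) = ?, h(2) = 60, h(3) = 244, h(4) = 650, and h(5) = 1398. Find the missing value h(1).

The 5 known points determine the degree-4 polynomial uniquely.
Write h(u) = au^4 + bu^3 + cu^2 + du + e. Substituting each data point gives a linear system:
  e = -2
  16a + 8b + 4c + 2d + e = 60
  81a + 27b + 9c + 3d + e = 244
  256a + 64b + 16c + 4d + e = 650
  625a + 125b + 25c + 5d + e = 1398
Solving the system yields a = 1, b = 6, c = 2, d = -5, e = -2.
So h(u) = u^4 + 6u^3 + 2u^2 - 5u - 2.
Then h(1) = 2.

2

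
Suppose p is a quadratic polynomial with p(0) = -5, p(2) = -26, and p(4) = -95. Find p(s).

p(s) = -6s^2 + (3/2)s - 5

Write p(s) = as^2 + bs + c. Substituting each data point gives a linear system:
  c = -5
  4a + 2b + c = -26
  16a + 4b + c = -95
Solving the system yields a = -6, b = 3/2, c = -5.
So p(s) = -6s^2 + (3/2)s - 5.
Check: p(2) = -26. ✓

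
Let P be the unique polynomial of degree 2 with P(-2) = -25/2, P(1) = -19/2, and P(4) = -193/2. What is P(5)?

Using the Lagrange interpolation formula with nodes -2, 1, 4:
  L_0(n) = (n - 1)(n - 4) / 18
  L_1(n) = (n + 2)(n - 4) / -9
  L_2(n) = (n + 2)(n - 1) / 18
Then P(n) = -25/2·L_0(n) - 19/2·L_1(n) - 193/2·L_2(n).
Expanding and collecting terms gives P(n) = -5n^2 - 4n - 1/2.
Evaluating at n = 5: P(5) = -291/2.

-291/2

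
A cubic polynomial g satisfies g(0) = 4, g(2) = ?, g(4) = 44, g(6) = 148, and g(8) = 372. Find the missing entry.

12

The 4 known points determine the degree-3 polynomial uniquely.
Write g(t) = at^3 + bt^2 + ct + d. Substituting each data point gives a linear system:
  d = 4
  64a + 16b + 4c + d = 44
  216a + 36b + 6c + d = 148
  512a + 64b + 8c + d = 372
Solving the system yields a = 1, b = -3, c = 6, d = 4.
So g(t) = t^3 - 3t^2 + 6t + 4.
Then g(2) = 12.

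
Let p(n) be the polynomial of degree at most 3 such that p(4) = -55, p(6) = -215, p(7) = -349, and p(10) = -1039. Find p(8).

Using the Lagrange interpolation formula with nodes 4, 6, 7, 10:
  L_0(n) = (n - 6)(n - 7)(n - 10) / -36
  L_1(n) = (n - 4)(n - 7)(n - 10) / 8
  L_2(n) = (n - 4)(n - 6)(n - 10) / -9
  L_3(n) = (n - 4)(n - 6)(n - 7) / 72
Then p(n) = -55·L_0(n) - 215·L_1(n) - 349·L_2(n) - 1039·L_3(n).
Expanding and collecting terms gives p(n) = -n^3 - n^2 + 6n + 1.
Evaluating at n = 8: p(8) = -527.

-527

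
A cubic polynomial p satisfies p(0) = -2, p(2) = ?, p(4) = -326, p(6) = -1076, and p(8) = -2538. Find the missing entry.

The 4 known points determine the degree-3 polynomial uniquely.
Write p(x) = ax^3 + bx^2 + cx + d. Substituting each data point gives a linear system:
  d = -2
  64a + 16b + 4c + d = -326
  216a + 36b + 6c + d = -1076
  512a + 64b + 8c + d = -2538
Solving the system yields a = -5, b = 1, c = -5, d = -2.
So p(x) = -5x^3 + x^2 - 5x - 2.
Then p(2) = -48.

-48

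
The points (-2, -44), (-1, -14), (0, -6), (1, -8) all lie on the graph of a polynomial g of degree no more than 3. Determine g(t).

g(t) = 2t^3 - 5t^2 + t - 6

Write g(t) = at^3 + bt^2 + ct + d. Substituting each data point gives a linear system:
  -8a + 4b - 2c + d = -44
  -a + b - c + d = -14
  d = -6
  a + b + c + d = -8
Solving the system yields a = 2, b = -5, c = 1, d = -6.
So g(t) = 2t^3 - 5t^2 + t - 6.
Check: g(-2) = -44. ✓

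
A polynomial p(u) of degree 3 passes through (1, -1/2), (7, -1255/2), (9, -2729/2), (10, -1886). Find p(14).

-5272

Write p(u) = au^3 + bu^2 + cu + d. Substituting each data point gives a linear system:
  a + b + c + d = -1/2
  343a + 49b + 7c + d = -1255/2
  729a + 81b + 9c + d = -2729/2
  1000a + 100b + 10c + d = -1886
Solving the system yields a = -2, b = 1, c = 3/2, d = -1.
So p(u) = -2u³ + u² + (3/2)u - 1.
Then p(14) = -5272.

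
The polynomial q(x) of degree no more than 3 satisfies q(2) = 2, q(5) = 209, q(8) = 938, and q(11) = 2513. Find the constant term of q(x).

-6

Write q(x) = ax^3 + bx^2 + cx + d. Substituting each data point gives a linear system:
  8a + 4b + 2c + d = 2
  125a + 25b + 5c + d = 209
  512a + 64b + 8c + d = 938
  1331a + 121b + 11c + d = 2513
Solving the system yields a = 2, b = -1, c = -2, d = -6.
So q(x) = 2x^3 - x^2 - 2x - 6.
The constant term is -6.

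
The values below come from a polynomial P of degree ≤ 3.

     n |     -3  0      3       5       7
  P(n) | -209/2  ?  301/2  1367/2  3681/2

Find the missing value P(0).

The 4 known points determine the degree-3 polynomial uniquely.
Write P(n) = an^3 + bn^2 + cn + d. Substituting each data point gives a linear system:
  -27a + 9b - 3c + d = -209/2
  27a + 9b + 3c + d = 301/2
  125a + 25b + 5c + d = 1367/2
  343a + 49b + 7c + d = 3681/2
Solving the system yields a = 5, b = 3, c = -5/2, d = -4.
So P(n) = 5n³ + 3n² - (5/2)n - 4.
Then P(0) = -4.

-4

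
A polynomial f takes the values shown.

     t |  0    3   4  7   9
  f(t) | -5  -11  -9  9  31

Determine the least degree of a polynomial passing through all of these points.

2

Divided differences on the nodes 0, 3, 4, 7, 9:
  order 0: -5  -11  -9  9  31
  order 1: -2  2  6  11
  order 2: 1  1  1
  order 3: 0  0
  order 4: 0
The order-2 divided differences are all 1 (nonzero) and every higher order vanishes, so the data lies on a polynomial of degree exactly 2.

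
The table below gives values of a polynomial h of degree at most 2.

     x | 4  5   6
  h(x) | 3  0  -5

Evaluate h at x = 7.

-12

Forward differences of the values at x = 4, 5, 6:
  h  : 3  0  -5
  Δ  : -3  -5
  Δ^2: -2
The second differences are constant, confirming degree 2.
Interpolating (Newton forward form) and evaluating at x = 7 gives h(7) = -12.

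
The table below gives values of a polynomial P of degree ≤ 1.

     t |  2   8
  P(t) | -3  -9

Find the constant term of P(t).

Write P(t) = at + b. Substituting each data point gives a linear system:
  2a + b = -3
  8a + b = -9
Solving the system yields a = -1, b = -1.
So P(t) = -t - 1.
The constant term is -1.

-1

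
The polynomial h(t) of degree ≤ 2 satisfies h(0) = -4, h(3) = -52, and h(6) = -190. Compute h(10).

Write h(t) = at^2 + bt + c. Substituting each data point gives a linear system:
  c = -4
  9a + 3b + c = -52
  36a + 6b + c = -190
Solving the system yields a = -5, b = -1, c = -4.
So h(t) = -5t² - t - 4.
Then h(10) = -514.

-514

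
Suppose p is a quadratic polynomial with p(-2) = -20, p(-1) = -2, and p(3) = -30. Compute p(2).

-8

Write p(t) = at^2 + bt + c. Substituting each data point gives a linear system:
  4a - 2b + c = -20
  a - b + c = -2
  9a + 3b + c = -30
Solving the system yields a = -5, b = 3, c = 6.
So p(t) = -5t^2 + 3t + 6.
Then p(2) = -8.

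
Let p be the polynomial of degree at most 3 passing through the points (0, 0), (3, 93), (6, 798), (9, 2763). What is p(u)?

Write p(u) = au^3 + bu^2 + cu + d. Substituting each data point gives a linear system:
  d = 0
  27a + 9b + 3c + d = 93
  216a + 36b + 6c + d = 798
  729a + 81b + 9c + d = 2763
Solving the system yields a = 4, b = -2, c = 1, d = 0.
So p(u) = 4u^3 - 2u^2 + u.
Check: p(0) = 0. ✓

p(u) = 4u^3 - 2u^2 + u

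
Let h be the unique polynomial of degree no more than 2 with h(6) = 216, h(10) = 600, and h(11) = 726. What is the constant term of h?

0

Write h(n) = an^2 + bn + c. Substituting each data point gives a linear system:
  36a + 6b + c = 216
  100a + 10b + c = 600
  121a + 11b + c = 726
Solving the system yields a = 6, b = 0, c = 0.
So h(n) = 6n^2.
The constant term is 0.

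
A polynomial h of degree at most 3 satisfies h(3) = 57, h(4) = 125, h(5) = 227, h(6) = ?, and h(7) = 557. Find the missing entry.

The 4 known points determine the degree-3 polynomial uniquely.
Write h(n) = an^3 + bn^2 + cn + d. Substituting each data point gives a linear system:
  27a + 9b + 3c + d = 57
  64a + 16b + 4c + d = 125
  125a + 25b + 5c + d = 227
  343a + 49b + 7c + d = 557
Solving the system yields a = 1, b = 5, c = -4, d = -3.
So h(n) = n³ + 5n² - 4n - 3.
Then h(6) = 369.

369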